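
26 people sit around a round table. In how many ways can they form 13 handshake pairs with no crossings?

This is counted by the nth Catalan number C_n. Here n = 26/2 = 13.
C_n = C(2n,n)/(n+1), so C_{13} = C(26,13)/14 = 10400600/14.

Final answer: C_{13} = 742900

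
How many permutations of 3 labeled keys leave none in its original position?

D(n) = (n-1)(D(n-1) + D(n-2)), D(0)=1, D(1)=0.
D(2) = 1 x (0 + 1) = 1
D(3) = 2 x (D(2) + D(1)) = 2 x (1 + 0)

Final answer: D(3) = 2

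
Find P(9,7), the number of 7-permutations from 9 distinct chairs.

P(9,7) = 9!/(9-7)! = 9!/2!.

Final answer: P(9,7) = 181440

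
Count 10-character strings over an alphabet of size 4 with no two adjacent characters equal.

First character: 4 choices. Each subsequent: 3 choices (must differ from the previous one).
Total: 4 x 3^9.

Final answer: 4 x 3^{9} = 78732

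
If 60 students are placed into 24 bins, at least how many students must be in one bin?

By the pigeonhole principle: ceiling(60/24).

Final answer: 3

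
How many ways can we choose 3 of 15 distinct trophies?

C(15,3) = 15!/(3! x (15-3)!).

Final answer: C(15,3) = 455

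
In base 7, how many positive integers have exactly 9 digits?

Leading digit: 6 options (nonzero). Other 8 digit(s): 7 options each.
Total: 6 x 7^8.

Final answer: 34588806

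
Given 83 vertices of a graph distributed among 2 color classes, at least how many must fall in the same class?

By pigeonhole with 83 objects and 2 categories: ceiling(83/2).

Final answer: 42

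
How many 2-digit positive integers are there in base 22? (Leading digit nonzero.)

In base 22, the leading digit has 21 choices (1..21); each of the remaining 1 digits has 22 choices.
Total: 21 x 22^1.

Final answer: 462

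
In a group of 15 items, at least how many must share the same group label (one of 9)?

There are 9 possible values for group label (one of 9). With 15 items and 9 categories, by pigeonhole: ceiling(15/9).

Final answer: 2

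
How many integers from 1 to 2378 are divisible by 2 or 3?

Multiples of 2: 1189. Multiples of 3: 792. Of both (lcm=6): 396.
By inclusion-exclusion: 1189 + 792 - 396.

Final answer: 1585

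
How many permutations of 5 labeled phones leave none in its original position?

D(n) = (n-1)(D(n-1) + D(n-2)), D(0)=1, D(1)=0.
D(2) = 1 x (0 + 1) = 1
D(3) = 2 x (1 + 0) = 2
D(4) = 3 x (2 + 1) = 9
D(5) = 4 x (D(4) + D(3)) = 4 x (9 + 2)

Final answer: D(5) = 44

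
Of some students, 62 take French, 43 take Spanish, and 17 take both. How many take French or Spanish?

|A union B| = |A| + |B| - |A intersect B| = 62 + 43 - 17.

Final answer: 88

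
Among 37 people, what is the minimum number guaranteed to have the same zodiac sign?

There are 12 possible values for zodiac sign. With 37 people and 12 categories, by pigeonhole: ceiling(37/12).

Final answer: 4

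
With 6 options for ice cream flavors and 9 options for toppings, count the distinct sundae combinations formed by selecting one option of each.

By the multiplication principle: 6 x 9.

Final answer: 54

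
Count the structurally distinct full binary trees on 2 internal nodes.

This is a standard Catalan-number count: the answer is C_n. Here n = 2.
C_n = C(2n,n)/(n+1), so C_{2} = C(4,2)/3 = 6/3.

Final answer: C_{2} = 2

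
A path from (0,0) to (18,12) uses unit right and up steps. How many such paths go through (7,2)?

Paths (0,0)->(7,2): C(9,2) = 36.
Paths (7,2)->(18,12): C(21,10) = 352716.
By multiplication principle: 36 x 352716.

Final answer: 12697776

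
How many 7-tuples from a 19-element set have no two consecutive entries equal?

First character: 19 choices. Each subsequent: 18 choices (must differ from the previous one).
Total: 19 x 18^6.

Final answer: 19 x 18^{6} = 646232256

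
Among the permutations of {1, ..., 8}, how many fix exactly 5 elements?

Choose which 5 elements are fixed: C(8,5) = 56.
Derange the remaining 3 using D(j) = (j-1)(D(j-1) + D(j-2)), D(0)=1, D(1)=0: D(2)=1, D(3)=2.
Total: 56 x 2.

Final answer: C(8,5) D(3) = 112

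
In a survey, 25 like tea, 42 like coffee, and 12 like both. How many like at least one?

|A union B| = |A| + |B| - |A intersect B| = 25 + 42 - 12.

Final answer: 55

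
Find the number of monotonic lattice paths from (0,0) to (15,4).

Each path has 15 right steps and 4 up steps in some order (19 steps total).
Choose which 4 of the 19 steps are up: C(19,4).

Final answer: C(19,4) = 3876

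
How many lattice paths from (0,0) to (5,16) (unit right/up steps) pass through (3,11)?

Paths (0,0)->(3,11): C(14,11) = 364.
Paths (3,11)->(5,16): C(7,5) = 21.
By multiplication principle: 364 x 21.

Final answer: 7644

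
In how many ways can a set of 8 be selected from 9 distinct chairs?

C(9,8) = 9!/(8! x 1!).

Final answer: \binom{9}{8} = 9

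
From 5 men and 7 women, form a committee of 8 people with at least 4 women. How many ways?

Sum over valid woman counts:
C(7,4)C(5,4) = 175
C(7,5)C(5,3) = 210
C(7,6)C(5,2) = 70
C(7,7)C(5,1) = 5
Total: 175 + 210 + 70 + 5.

Final answer: 460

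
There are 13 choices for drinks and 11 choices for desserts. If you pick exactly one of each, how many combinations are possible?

By the multiplication principle: 13 x 11.

Final answer: 143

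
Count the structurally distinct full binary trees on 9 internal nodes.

This is a standard Catalan-number count: the answer is C_n. Here n = 9.
Using C_0 = 1 and C_(k+1) = C_k x 2(2k+1)/(k+2), build up term by term: C_1=1, C_2=2, C_3=5, C_4=14, C_5=42, C_6=132, C_7=429, C_8=1430, C_9=4862.

Final answer: C_{9} = 4862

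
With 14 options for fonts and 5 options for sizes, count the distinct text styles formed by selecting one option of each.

By the multiplication principle: 14 x 5.

Final answer: 70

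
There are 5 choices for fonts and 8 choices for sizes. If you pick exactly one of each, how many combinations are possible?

By the multiplication principle: 5 x 8.

Final answer: 40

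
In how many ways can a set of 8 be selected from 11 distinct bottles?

C(11,8) = 11!/(8! x (11-8)!).

Final answer: C(11,8) = 165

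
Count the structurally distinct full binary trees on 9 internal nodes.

This is a standard Catalan-number count: the answer is C_n. Here n = 9.
Using C_0 = 1 and C_(k+1) = C_k x 2(2k+1)/(k+2), build up term by term: C_1=1, C_2=2, C_3=5, C_4=14, C_5=42, C_6=132, C_7=429, C_8=1430, C_9=4862.

Final answer: C_{9} = 4862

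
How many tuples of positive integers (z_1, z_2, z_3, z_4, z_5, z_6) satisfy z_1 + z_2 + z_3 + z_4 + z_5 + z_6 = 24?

Substitute z'_i = z_i - 1 (so z'_i >= 0). Then sum z'_i = 24 - 6 = 18.
Stars and bars: C(18+6-1, 6-1) = C(23,5).

Final answer: C(23,5) = 33649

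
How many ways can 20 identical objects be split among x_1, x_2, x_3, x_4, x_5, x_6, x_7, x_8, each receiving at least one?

Substitute x'_i = x_i - 1 (so x'_i >= 0). Then sum x'_i = 20 - 8 = 12.
Stars and bars: C(12+8-1, 8-1) = C(19,7).

Final answer: C(19,7) = 50388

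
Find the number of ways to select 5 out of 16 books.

C(16,5) = 16!/(5! x 11!).

Final answer: \binom{16}{5} = 4368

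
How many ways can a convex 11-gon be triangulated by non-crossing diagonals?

This is a standard Catalan-number count: the answer is C_n. Here n = 11 - 2 = 9.
C_n = (2n)!/(n!(n+1)!), so C_{9} = 18!/(9! x 10!) = C(18,9)/10 = 48620/10.

Final answer: C_{9} = 4862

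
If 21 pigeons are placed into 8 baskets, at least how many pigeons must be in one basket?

By the pigeonhole principle: ceiling(21/8).

Final answer: 3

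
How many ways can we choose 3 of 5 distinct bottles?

C(5,3) = 5!/(3! x (5-3)!).

Final answer: C(5,3) = 10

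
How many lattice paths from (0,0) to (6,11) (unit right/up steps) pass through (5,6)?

Paths (0,0)->(5,6): C(11,6) = 462.
Paths (5,6)->(6,11): C(6,5) = 6.
By multiplication principle: 462 x 6.

Final answer: 2772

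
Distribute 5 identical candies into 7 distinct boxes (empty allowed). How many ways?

Stars and bars: C(n+k-1, k-1) = C(11,6).

Final answer: C(11,6) = 462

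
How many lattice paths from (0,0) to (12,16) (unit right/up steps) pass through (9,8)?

Paths (0,0)->(9,8): C(17,8) = 24310.
Paths (9,8)->(12,16): C(11,8) = 165.
By multiplication principle: 24310 x 165.

Final answer: 4011150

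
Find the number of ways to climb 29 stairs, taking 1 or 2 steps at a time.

Let f(n) be the number of climbs. Removing the last move (1 or 2 steps) gives f(n) = f(n-1) + f(n-2); base cases f(1)=1, f(2)=2.
Iterating the recurrence: f(1)=1, f(2)=2, f(3)=3, f(4)=5, f(5)=8, f(6)=13, f(7)=21, f(8)=34, f(9)=55, f(10)=89, f(11)=144, f(12)=233, f(13)=377, f(14)=610, f(15)=987, f(16)=1597, f(17)=2584, f(18)=4181, f(19)=6765, f(20)=10946, f(21)=17711, f(22)=28657, f(23)=46368, f(24)=75025, f(25)=121393, f(26)=196418, f(27)=317811, f(28)=514229, f(29)=832040.

Final answer: 832040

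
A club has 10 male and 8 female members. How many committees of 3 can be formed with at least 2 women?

Sum over valid woman counts:
C(8,2)C(10,1) = 280
C(8,3)C(10,0) = 56
Total: 280 + 56.

Final answer: 336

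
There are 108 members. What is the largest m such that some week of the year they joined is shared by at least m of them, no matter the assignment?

There are 52 possible values for week of the year they joined. With 108 members and 52 categories, by pigeonhole: ceiling(108/52).

Final answer: 3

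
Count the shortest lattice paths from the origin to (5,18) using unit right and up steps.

Each path has 5 right steps and 18 up steps in some order (23 steps total).
Choose which 18 of the 23 steps are up: C(23,18).

Final answer: C(23,18) = 33649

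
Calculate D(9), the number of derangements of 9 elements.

Derangements satisfy D(n) = (n-1)(D(n-1) + D(n-2)), starting from D(0)=1, D(1)=0.
D(2) = 1 x (0 + 1) = 1
D(3) = 2 x (1 + 0) = 2
D(4) = 3 x (2 + 1) = 9
D(5) = 4 x (9 + 2) = 44
D(6) = 5 x (44 + 9) = 265
D(7) = 6 x (265 + 44) = 1854
D(8) = 7 x (1854 + 265) = 14833
D(9) = 8 x (D(8) + D(7)) = 8 x (14833 + 1854)

Final answer: D(9) = 133496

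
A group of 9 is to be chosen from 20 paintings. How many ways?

C(20,9) = 20!/(9! x 11!).

Final answer: \binom{20}{9} = 167960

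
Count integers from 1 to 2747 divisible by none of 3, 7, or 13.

|div by 3|=915, |div by 7|=392, |div by 13|=211.
|div by 3&7|=130, |div by 3&13|=70, |div by 7&13|=30, |div by all|=10.
By inclusion-exclusion, divisible by at least one: 915+392+211-130-70-30+10 = 1298.
Not divisible by any: 2747 - 1298.

Final answer: 1449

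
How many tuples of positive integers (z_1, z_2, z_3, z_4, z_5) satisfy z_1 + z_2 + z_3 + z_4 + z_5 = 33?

Substitute z'_i = z_i - 1 (so z'_i >= 0). Then sum z'_i = 33 - 5 = 28.
Stars and bars: C(28+5-1, 5-1) = C(32,4).

Final answer: C(32,4) = 35960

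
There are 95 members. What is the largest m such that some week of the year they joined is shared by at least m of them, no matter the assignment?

There are 52 possible values for week of the year they joined. With 95 members and 52 categories, by pigeonhole: ceiling(95/52).

Final answer: 2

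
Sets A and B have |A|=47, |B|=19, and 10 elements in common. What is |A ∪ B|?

|A union B| = |A| + |B| - |A intersect B| = 47 + 19 - 10.

Final answer: 56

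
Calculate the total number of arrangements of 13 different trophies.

The number of ways to arrange 13 distinct objects is 13!.

Final answer: 13! = 6227020800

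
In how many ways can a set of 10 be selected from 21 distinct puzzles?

C(21,10) = 21!/(10! x 11!).

Final answer: \binom{21}{10} = 352716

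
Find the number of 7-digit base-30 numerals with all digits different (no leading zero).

The leading digit has 29 choices (anything but zero); the next has 29 (anything but the first), then 28, and so on, one fewer each time.
Total: 29 x 29 x 28 x 27 x 26 x 25 x 24.

Final answer: 9918417600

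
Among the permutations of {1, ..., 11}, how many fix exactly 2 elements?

Choose which 2 elements are fixed: C(11,2) = 55.
Derange the remaining 9 using D(j) = (j-1)(D(j-1) + D(j-2)), D(0)=1, D(1)=0: D(2)=1, D(3)=2, D(4)=9, D(5)=44, D(6)=265, D(7)=1854, D(8)=14833, D(9)=133496.
Total: 55 x 133496.

Final answer: C(11,2) D(9) = 7342280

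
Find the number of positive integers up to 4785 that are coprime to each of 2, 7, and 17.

|div by 2|=2392, |div by 7|=683, |div by 17|=281.
|div by 2&7|=341, |div by 2&17|=140, |div by 7&17|=40, |div by all|=20.
By inclusion-exclusion, divisible by at least one: 2392+683+281-341-140-40+20 = 2855.
Not divisible by any: 4785 - 2855.

Final answer: 1930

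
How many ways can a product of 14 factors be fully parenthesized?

This is a standard Catalan-number count: the answer is C_n. Here n = 14 - 1 = 13.
C_n = C(2n,n)/(n+1), so C_{13} = C(26,13)/14 = 10400600/14.

Final answer: C_{13} = 742900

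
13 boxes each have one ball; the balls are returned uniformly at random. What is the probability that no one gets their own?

Derangements satisfy D(n) = (n-1)(D(n-1) + D(n-2)), starting from D(0)=1, D(1)=0.
Building up: D(2)=1, D(3)=2, D(4)=9, D(5)=44, D(6)=265, D(7)=1854, D(8)=14833, D(9)=133496, D(10)=1334961, D(11)=14684570, D(12)=176214841, D(13)=2290792932.
Total arrangements: 13! = 6227020800.
Probability = D(13)/13! = 63633137/172972800.

Final answer: D(13)/13! = 2290792932/6227020800 = 0.367879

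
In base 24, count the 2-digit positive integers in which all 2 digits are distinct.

First digit: 23 (nonzero). Second: 23 (not first). Third: 22, etc.
Total: 23 x 23.

Final answer: 529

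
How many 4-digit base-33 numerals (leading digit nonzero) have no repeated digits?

The leading digit has 32 choices (anything but zero); the next has 32 (anything but the first), then 31, and so on, one fewer each time.
Total: 32 x 32 x 31 x 30.

Final answer: 952320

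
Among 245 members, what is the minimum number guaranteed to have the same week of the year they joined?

There are 52 possible values for week of the year they joined. With 245 members and 52 categories, by pigeonhole: ceiling(245/52).

Final answer: 5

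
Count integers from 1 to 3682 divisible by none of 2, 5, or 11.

|div by 2|=1841, |div by 5|=736, |div by 11|=334.
|div by 2&5|=368, |div by 2&11|=167, |div by 5&11|=66, |div by all|=33.
By inclusion-exclusion, divisible by at least one: 1841+736+334-368-167-66+33 = 2343.
Not divisible by any: 3682 - 2343.

Final answer: 1339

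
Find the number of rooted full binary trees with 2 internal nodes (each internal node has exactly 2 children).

This is a standard Catalan-number count: the answer is C_n. Here n = 2.
Using C_0 = 1 and C_(k+1) = C_k x 2(2k+1)/(k+2), build up term by term: C_1=1, C_2=2.

Final answer: C_{2} = 2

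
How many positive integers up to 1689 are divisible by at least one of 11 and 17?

Multiples of 11: 153. Multiples of 17: 99. Of both (lcm=187): 9.
By inclusion-exclusion: 153 + 99 - 9.

Final answer: 243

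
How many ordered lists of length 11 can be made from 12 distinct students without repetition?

P(12,11) = 12!/(12-11)! = 12!/1!.

Final answer: P(12,11) = 479001600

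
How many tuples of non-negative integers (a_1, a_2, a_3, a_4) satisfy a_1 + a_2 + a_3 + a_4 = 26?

Stars and bars with 26 stars and 3 bars:
C(26+4-1, 4-1) = C(29,3).

Final answer: C(29,3) = 3654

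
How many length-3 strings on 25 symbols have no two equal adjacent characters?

Let g(n) count such strings. g(1) = 25, and each valid string of length n-1 extends in 24 ways (any symbol but the last), so g(n) = 24 g(n-1).
Total: g(3) = 25 x 24^2.

Final answer: 25 x 24^{2} = 14400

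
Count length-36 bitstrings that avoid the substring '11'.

A valid string ends in 0 (append to any length-(n-1) valid string) or in 01 (append to any length-(n-2) valid string), so a(n) = a(n-1) + a(n-2) with a(1)=2, a(2)=3.
Iterating the recurrence: a(1)=2, a(2)=3, a(3)=5, a(4)=8, a(5)=13, a(6)=21, a(7)=34, a(8)=55, a(9)=89, a(10)=144, a(11)=233, a(12)=377, a(13)=610, a(14)=987, a(15)=1597, a(16)=2584, a(17)=4181, a(18)=6765, a(19)=10946, a(20)=17711, a(21)=28657, a(22)=46368, a(23)=75025, a(24)=121393, a(25)=196418, a(26)=317811, a(27)=514229, a(28)=832040, a(29)=1346269, a(30)=2178309, a(31)=3524578, a(32)=5702887, a(33)=9227465, a(34)=14930352, a(35)=24157817, a(36)=39088169.

Final answer: 39088169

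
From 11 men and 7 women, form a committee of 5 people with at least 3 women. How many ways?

Sum over valid woman counts:
C(7,3)C(11,2) = 1925
C(7,4)C(11,1) = 385
C(7,5)C(11,0) = 21
Total: 1925 + 385 + 21.

Final answer: 2331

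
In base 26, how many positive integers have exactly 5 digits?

These are the integers in [26^4, 26^5), so the count is 26^5 - 26^4 = 25 x 26^4.

Final answer: 11424400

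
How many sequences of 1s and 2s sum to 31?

Let f(n) count the ways. The last step is size 1 or 2, so f(n) = f(n-1) + f(n-2) with f(1)=1, f(2)=2.
Computing successive values: f(1)=1, f(2)=2, f(3)=3, f(4)=5, f(5)=8, f(6)=13, f(7)=21, f(8)=34, f(9)=55, f(10)=89, f(11)=144, f(12)=233, f(13)=377, f(14)=610, f(15)=987, f(16)=1597, f(17)=2584, f(18)=4181, f(19)=6765, f(20)=10946, f(21)=17711, f(22)=28657, f(23)=46368, f(24)=75025, f(25)=121393, f(26)=196418, f(27)=317811, f(28)=514229, f(29)=832040, f(30)=1346269, f(31)=2178309.

Final answer: 2178309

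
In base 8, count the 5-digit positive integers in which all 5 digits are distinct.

The leading digit has 7 choices (anything but zero); the next has 7 (anything but the first), then 6, and so on, one fewer each time.
Total: 7 x 7 x 6 x 5 x 4.

Final answer: 5880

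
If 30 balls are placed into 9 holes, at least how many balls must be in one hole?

By the pigeonhole principle: ceiling(30/9).

Final answer: 4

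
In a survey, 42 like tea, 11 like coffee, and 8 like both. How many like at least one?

|A union B| = |A| + |B| - |A intersect B| = 42 + 11 - 8.

Final answer: 45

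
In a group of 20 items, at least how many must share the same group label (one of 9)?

There are 9 possible values for group label (one of 9). With 20 items and 9 categories, by pigeonhole: ceiling(20/9).

Final answer: 3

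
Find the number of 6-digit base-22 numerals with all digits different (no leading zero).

The leading digit has 21 choices (anything but zero); the next has 21 (anything but the first), then 20, and so on, one fewer each time.
Total: 21 x 21 x 20 x 19 x 18 x 17.

Final answer: 51279480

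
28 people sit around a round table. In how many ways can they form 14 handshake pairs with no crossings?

This is a standard Catalan-number count: the answer is C_n. Here n = 28/2 = 14.
Using C_0 = 1 and C_(k+1) = C_k x 2(2k+1)/(k+2), build up term by term: C_1=1, C_2=2, C_3=5, C_4=14, C_5=42, C_6=132, C_7=429, C_8=1430, C_9=4862, C_10=16796, C_11=58786, C_12=208012, C_13=742900, C_14=2674440.

Final answer: C_{14} = 2674440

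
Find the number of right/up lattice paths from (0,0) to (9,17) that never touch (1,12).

Total paths to (9,17): C(26,17) = 3124550.
Paths through (1,12): C(13,12) x C(13,5) = 16731.
Avoiding (1,12): 3124550 - 16731.

Final answer: 3107819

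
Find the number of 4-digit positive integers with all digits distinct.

First digit: 9 (not 0). Second: 9 (not first). Third: 8, etc.
Total: 9 x 9 x 8 x 7.

Final answer: 4536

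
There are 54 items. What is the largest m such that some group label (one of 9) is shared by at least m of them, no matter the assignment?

There are 9 possible values for group label (one of 9). With 54 items and 9 categories, by pigeonhole: ceiling(54/9).

Final answer: 6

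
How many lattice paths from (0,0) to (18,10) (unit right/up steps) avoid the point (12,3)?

Total paths to (18,10): C(28,10) = 13123110.
Paths through (12,3): C(15,3) x C(13,7) = 780780.
Avoiding (12,3): 13123110 - 780780.

Final answer: 12342330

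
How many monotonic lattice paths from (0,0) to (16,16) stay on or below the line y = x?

Total monotonic paths to (16,16): C(32,16) = 601080390.
Reflecting each bad path at its first crossing gives a bijection with paths to (15,17): C(32,17) = 565722720.
Valid Dyck paths: 601080390 - 565722720.
(Check: C(32,16) - C(32,17) = C(32,16)/17, the Catalan number C_{16}.)

Final answer: C_{16} = 35357670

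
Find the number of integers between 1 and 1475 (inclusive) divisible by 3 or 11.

Multiples of 3: 491. Multiples of 11: 134. Of both (lcm=33): 44.
By inclusion-exclusion: 491 + 134 - 44.

Final answer: 581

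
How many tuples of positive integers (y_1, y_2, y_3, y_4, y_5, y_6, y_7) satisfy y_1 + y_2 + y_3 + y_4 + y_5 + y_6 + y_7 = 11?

Substitute y'_i = y_i - 1 (so y'_i >= 0). Then sum y'_i = 11 - 7 = 4.
Stars and bars: C(4+7-1, 7-1) = C(10,6).

Final answer: C(10,6) = 210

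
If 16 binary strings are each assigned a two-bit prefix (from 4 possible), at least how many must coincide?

There are 4 possible values for two-bit prefix. With 16 binary strings and 4 categories, by pigeonhole: ceiling(16/4).

Final answer: 4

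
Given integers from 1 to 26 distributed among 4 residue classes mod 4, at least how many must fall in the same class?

By pigeonhole with 26 objects and 4 categories: ceiling(26/4).

Final answer: 7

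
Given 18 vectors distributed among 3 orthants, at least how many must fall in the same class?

By pigeonhole with 18 objects and 3 categories: ceiling(18/3).

Final answer: 6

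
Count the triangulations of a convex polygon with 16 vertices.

The structures are counted by the Catalan number C_n. Here n = 16 - 2 = 14.
C_n = C(2n,n)/(n+1), so C_{14} = C(28,14)/15 = 40116600/15.

Final answer: C_{14} = 2674440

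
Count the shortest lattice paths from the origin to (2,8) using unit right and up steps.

Each path has 2 right steps and 8 up steps in some order (10 steps total).
Choose which 8 of the 10 steps are up: C(10,8).

Final answer: C(10,8) = 45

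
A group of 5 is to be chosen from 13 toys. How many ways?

C(13,5) = 13!/(5! x 8!).

Final answer: \binom{13}{5} = 1287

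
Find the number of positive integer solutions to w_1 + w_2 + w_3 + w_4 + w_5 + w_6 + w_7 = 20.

Substitute w'_i = w_i - 1 (so w'_i >= 0). Then sum w'_i = 20 - 7 = 13.
Stars and bars: C(13+7-1, 7-1) = C(19,6).

Final answer: C(19,6) = 27132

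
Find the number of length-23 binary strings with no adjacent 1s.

Classify by the final bit: ...0 gives a(n-1) strings, ...01 gives a(n-2) strings. Thus a(n) = a(n-1) + a(n-2) with a(1)=2, a(2)=3.
Iterating the recurrence: a(1)=2, a(2)=3, a(3)=5, a(4)=8, a(5)=13, a(6)=21, a(7)=34, a(8)=55, a(9)=89, a(10)=144, a(11)=233, a(12)=377, a(13)=610, a(14)=987, a(15)=1597, a(16)=2584, a(17)=4181, a(18)=6765, a(19)=10946, a(20)=17711, a(21)=28657, a(22)=46368, a(23)=75025.

Final answer: 75025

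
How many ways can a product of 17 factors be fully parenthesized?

This is a standard Catalan-number count: the answer is C_n. Here n = 17 - 1 = 16.
C_n = C(2n,n) - C(2n,n+1), so C_{16} = C(32,16) - C(32,17) = 601080390 - 565722720.

Final answer: C_{16} = 35357670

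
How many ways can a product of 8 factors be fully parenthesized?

This is counted by the nth Catalan number C_n. Here n = 8 - 1 = 7.
Using C_0 = 1 and C_(k+1) = C_k x 2(2k+1)/(k+2), build up term by term: C_1=1, C_2=2, C_3=5, C_4=14, C_5=42, C_6=132, C_7=429.

Final answer: C_{7} = 429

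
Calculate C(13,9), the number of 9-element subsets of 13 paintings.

C(13,9) = 13!/(9! x 4!).

Final answer: \binom{13}{9} = 715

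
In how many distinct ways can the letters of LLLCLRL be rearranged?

Letters (C:1, L:5, R:1). Total letters: 7.
Permutations = 7!/(5!).

Final answer: 42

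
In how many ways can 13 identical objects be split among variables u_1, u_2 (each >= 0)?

Stars and bars with 13 stars and 1 bars:
C(13+2-1, 2-1) = C(14,1).

Final answer: C(14,1) = 14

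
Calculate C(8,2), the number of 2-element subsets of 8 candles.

C(8,2) = 8!/(2! x (8-2)!).

Final answer: C(8,2) = 28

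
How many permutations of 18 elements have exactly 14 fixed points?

Choose which 14 elements are fixed: C(18,14) = 3060.
Derange the remaining 4 using D(j) = (j-1)(D(j-1) + D(j-2)), D(0)=1, D(1)=0: D(2)=1, D(3)=2, D(4)=9.
Total: 3060 x 9.

Final answer: C(18,14) D(4) = 27540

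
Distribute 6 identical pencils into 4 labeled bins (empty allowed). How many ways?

Stars and bars: C(n+k-1, k-1) = C(9,3).

Final answer: C(9,3) = 84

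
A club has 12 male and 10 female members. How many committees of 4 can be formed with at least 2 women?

Sum over valid woman counts:
C(10,2)C(12,2) = 2970
C(10,3)C(12,1) = 1440
C(10,4)C(12,0) = 210
Total: 2970 + 1440 + 210.

Final answer: 4620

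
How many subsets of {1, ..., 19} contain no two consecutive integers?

Let a(n) count such subsets of {1, ..., n}. Either n is excluded (a(n-1) ways) or n is included, forcing n-1 out (a(n-2) ways), so a(n) = a(n-1) + a(n-2) with a(1)=2, a(2)=3.
Building up term by term: a(1)=2, a(2)=3, a(3)=5, a(4)=8, a(5)=13, a(6)=21, a(7)=34, a(8)=55, a(9)=89, a(10)=144, a(11)=233, a(12)=377, a(13)=610, a(14)=987, a(15)=1597, a(16)=2584, a(17)=4181, a(18)=6765, a(19)=10946.

Final answer: 10946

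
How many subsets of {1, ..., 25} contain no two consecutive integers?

Let a(n) count such subsets of {1, ..., n}. Either n is excluded (a(n-1) ways) or n is included, forcing n-1 out (a(n-2) ways), so a(n) = a(n-1) + a(n-2) with a(1)=2, a(2)=3.
Building up term by term: a(1)=2, a(2)=3, a(3)=5, a(4)=8, a(5)=13, a(6)=21, a(7)=34, a(8)=55, a(9)=89, a(10)=144, a(11)=233, a(12)=377, a(13)=610, a(14)=987, a(15)=1597, a(16)=2584, a(17)=4181, a(18)=6765, a(19)=10946, a(20)=17711, a(21)=28657, a(22)=46368, a(23)=75025, a(24)=121393, a(25)=196418.

Final answer: 196418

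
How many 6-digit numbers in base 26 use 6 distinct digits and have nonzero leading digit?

The leading digit has 25 choices (anything but zero); the next has 25 (anything but the first), then 24, and so on, one fewer each time.
Total: 25 x 25 x 24 x 23 x 22 x 21.

Final answer: 159390000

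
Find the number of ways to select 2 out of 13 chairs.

C(13,2) = 13!/(2! x (13-2)!).

Final answer: C(13,2) = 78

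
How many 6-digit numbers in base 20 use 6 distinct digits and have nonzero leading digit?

The leading digit has 19 choices (anything but zero); the next has 19 (anything but the first), then 18, and so on, one fewer each time.
Total: 19 x 19 x 18 x 17 x 16 x 15.

Final answer: 26511840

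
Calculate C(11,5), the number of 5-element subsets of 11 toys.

C(11,5) = 11!/(5! x (11-5)!).

Final answer: C(11,5) = 462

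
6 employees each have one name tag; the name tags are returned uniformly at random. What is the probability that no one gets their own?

Derangements satisfy D(n) = (n-1)(D(n-1) + D(n-2)), starting from D(0)=1, D(1)=0.
Building up: D(2)=1, D(3)=2, D(4)=9, D(5)=44, D(6)=265.
Total arrangements: 6! = 720.
Probability = D(6)/6! = 53/144.

Final answer: D(6)/6! = 265/720 = 0.368056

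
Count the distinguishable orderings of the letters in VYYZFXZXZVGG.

Letters (F:1, G:2, V:2, X:2, Y:2, Z:3). Total letters: 12.
Permutations = 12!/(3! x 2! x 2! x 2! x 2!).

Final answer: 4989600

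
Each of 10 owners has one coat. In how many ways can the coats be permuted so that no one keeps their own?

Use the recurrence D(n) = (n-1)(D(n-1) + D(n-2)) with D(0)=1, D(1)=0.
D(2) = 1 x (0 + 1) = 1
D(3) = 2 x (1 + 0) = 2
D(4) = 3 x (2 + 1) = 9
D(5) = 4 x (9 + 2) = 44
D(6) = 5 x (44 + 9) = 265
D(7) = 6 x (265 + 44) = 1854
D(8) = 7 x (1854 + 265) = 14833
D(9) = 8 x (14833 + 1854) = 133496
D(10) = 9 x (D(9) + D(8)) = 9 x (133496 + 14833)

Final answer: D(10) = 1334961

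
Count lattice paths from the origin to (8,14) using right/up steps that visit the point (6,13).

Paths (0,0)->(6,13): C(19,13) = 27132.
Paths (6,13)->(8,14): C(3,1) = 3.
By multiplication principle: 27132 x 3.

Final answer: 81396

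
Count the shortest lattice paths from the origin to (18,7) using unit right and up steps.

Each path has 18 right steps and 7 up steps in some order (25 steps total).
Choose which 7 of the 25 steps are up: C(25,7).

Final answer: C(25,7) = 480700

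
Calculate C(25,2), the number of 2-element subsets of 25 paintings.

C(25,2) = 25!/(2! x (25-2)!).

Final answer: C(25,2) = 300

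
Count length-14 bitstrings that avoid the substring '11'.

Classify by the final bit: ...0 gives a(n-1) strings, ...01 gives a(n-2) strings. Thus a(n) = a(n-1) + a(n-2) with a(1)=2, a(2)=3.
Building up term by term: a(1)=2, a(2)=3, a(3)=5, a(4)=8, a(5)=13, a(6)=21, a(7)=34, a(8)=55, a(9)=89, a(10)=144, a(11)=233, a(12)=377, a(13)=610, a(14)=987.

Final answer: 987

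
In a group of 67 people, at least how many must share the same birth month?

There are 12 possible values for birth month. With 67 people and 12 categories, by pigeonhole: ceiling(67/12).

Final answer: 6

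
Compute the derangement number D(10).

D(n) = (n-1)(D(n-1) + D(n-2)), D(0)=1, D(1)=0.
D(2) = 1 x (0 + 1) = 1
D(3) = 2 x (1 + 0) = 2
D(4) = 3 x (2 + 1) = 9
D(5) = 4 x (9 + 2) = 44
D(6) = 5 x (44 + 9) = 265
D(7) = 6 x (265 + 44) = 1854
D(8) = 7 x (1854 + 265) = 14833
D(9) = 8 x (14833 + 1854) = 133496
D(10) = 9 x (D(9) + D(8)) = 9 x (133496 + 14833)

Final answer: D(10) = 1334961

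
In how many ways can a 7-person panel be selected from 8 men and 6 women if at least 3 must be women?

Sum over valid woman counts:
C(6,3)C(8,4) = 1400
C(6,4)C(8,3) = 840
C(6,5)C(8,2) = 168
C(6,6)C(8,1) = 8
Total: 1400 + 840 + 168 + 8.

Final answer: 2416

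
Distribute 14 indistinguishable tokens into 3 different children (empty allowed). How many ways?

Stars and bars: C(n+k-1, k-1) = C(16,2).

Final answer: C(16,2) = 120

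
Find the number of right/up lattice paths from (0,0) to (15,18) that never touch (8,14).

Total paths to (15,18): C(33,18) = 1037158320.
Paths through (8,14): C(22,14) x C(11,4) = 105524100.
Avoiding (8,14): 1037158320 - 105524100.

Final answer: 931634220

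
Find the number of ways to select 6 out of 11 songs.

C(11,6) = 11!/(6! x 5!).

Final answer: \binom{11}{6} = 462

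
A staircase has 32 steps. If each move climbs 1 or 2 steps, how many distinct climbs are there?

Let f(n) be the number of climbs. Removing the last move (1 or 2 steps) gives f(n) = f(n-1) + f(n-2); base cases f(1)=1, f(2)=2.
Building up term by term: f(1)=1, f(2)=2, f(3)=3, f(4)=5, f(5)=8, f(6)=13, f(7)=21, f(8)=34, f(9)=55, f(10)=89, f(11)=144, f(12)=233, f(13)=377, f(14)=610, f(15)=987, f(16)=1597, f(17)=2584, f(18)=4181, f(19)=6765, f(20)=10946, f(21)=17711, f(22)=28657, f(23)=46368, f(24)=75025, f(25)=121393, f(26)=196418, f(27)=317811, f(28)=514229, f(29)=832040, f(30)=1346269, f(31)=2178309, f(32)=3524578.

Final answer: 3524578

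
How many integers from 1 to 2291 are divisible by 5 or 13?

Multiples of 5: 458. Multiples of 13: 176. Of both (lcm=65): 35.
By inclusion-exclusion: 458 + 176 - 35.

Final answer: 599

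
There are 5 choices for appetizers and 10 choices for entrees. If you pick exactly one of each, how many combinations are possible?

By the multiplication principle: 5 x 10.

Final answer: 50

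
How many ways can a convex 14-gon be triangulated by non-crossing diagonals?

This is a standard Catalan-number count: the answer is C_n. Here n = 14 - 2 = 12.
Using C_0 = 1 and C_(k+1) = C_k x 2(2k+1)/(k+2), build up term by term: C_1=1, C_2=2, C_3=5, C_4=14, C_5=42, C_6=132, C_7=429, C_8=1430, C_9=4862, C_10=16796, C_11=58786, C_12=208012.

Final answer: C_{12} = 208012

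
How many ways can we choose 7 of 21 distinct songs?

C(21,7) = 21!/(7! x 14!).

Final answer: \binom{21}{7} = 116280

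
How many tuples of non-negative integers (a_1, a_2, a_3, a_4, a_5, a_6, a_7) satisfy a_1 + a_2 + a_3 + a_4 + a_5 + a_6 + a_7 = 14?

Stars and bars with 14 stars and 6 bars:
C(14+7-1, 7-1) = C(20,6).

Final answer: C(20,6) = 38760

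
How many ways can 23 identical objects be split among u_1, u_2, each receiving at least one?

Substitute u'_i = u_i - 1 (so u'_i >= 0). Then sum u'_i = 23 - 2 = 21.
Stars and bars: C(21+2-1, 2-1) = C(22,1).

Final answer: C(22,1) = 22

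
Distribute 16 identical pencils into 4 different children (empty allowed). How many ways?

Stars and bars: C(n+k-1, k-1) = C(19,3).

Final answer: C(19,3) = 969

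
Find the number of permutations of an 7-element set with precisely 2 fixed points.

Choose which 2 elements are fixed: C(7,2) = 21.
Derange the remaining 5 using D(j) = (j-1)(D(j-1) + D(j-2)), D(0)=1, D(1)=0: D(2)=1, D(3)=2, D(4)=9, D(5)=44.
Total: 21 x 44.

Final answer: C(7,2) D(5) = 924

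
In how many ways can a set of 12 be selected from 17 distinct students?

C(17,12) = 17!/(12! x 5!).

Final answer: \binom{17}{12} = 6188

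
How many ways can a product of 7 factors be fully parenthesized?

This is a standard Catalan-number count: the answer is C_n. Here n = 7 - 1 = 6.
C_n = (2n)!/(n!(n+1)!), so C_{6} = 12!/(6! x 7!) = C(12,6)/7 = 924/7.

Final answer: C_{6} = 132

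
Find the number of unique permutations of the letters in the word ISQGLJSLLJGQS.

Letters (G:2, I:1, J:2, L:3, Q:2, S:3). Total letters: 13.
Permutations = 13!/(3! x 3! x 2! x 2! x 2!).

Final answer: 21621600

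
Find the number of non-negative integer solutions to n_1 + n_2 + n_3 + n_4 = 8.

Stars and bars with 8 stars and 3 bars:
C(8+4-1, 4-1) = C(11,3).

Final answer: C(11,3) = 165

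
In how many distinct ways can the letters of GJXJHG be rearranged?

Letters (G:2, H:1, J:2, X:1). Total letters: 6.
Permutations = 6!/(2! x 2!).

Final answer: 180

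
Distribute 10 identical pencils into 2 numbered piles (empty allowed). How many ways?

Stars and bars: C(n+k-1, k-1) = C(11,1).

Final answer: C(11,1) = 11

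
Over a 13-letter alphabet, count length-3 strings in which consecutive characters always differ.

Let g(n) count such strings. g(1) = 13, and each valid string of length n-1 extends in 12 ways (any symbol but the last), so g(n) = 12 g(n-1).
Total: g(3) = 13 x 12^2.

Final answer: 13 x 12^{2} = 1872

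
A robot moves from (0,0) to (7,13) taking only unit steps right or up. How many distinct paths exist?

Each path has 7 right steps and 13 up steps in some order (20 steps total).
Choose which 13 of the 20 steps are up: C(20,13).

Final answer: C(20,13) = 77520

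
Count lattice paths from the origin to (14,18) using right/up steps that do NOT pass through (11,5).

Total paths to (14,18): C(32,18) = 471435600.
Paths through (11,5): C(16,5) x C(16,13) = 2446080.
Avoiding (11,5): 471435600 - 2446080.

Final answer: 468989520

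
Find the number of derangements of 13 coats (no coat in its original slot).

D(n) = (n-1)(D(n-1) + D(n-2)), D(0)=1, D(1)=0.
D(2) = 1 x (0 + 1) = 1
D(3) = 2 x (1 + 0) = 2
D(4) = 3 x (2 + 1) = 9
D(5) = 4 x (9 + 2) = 44
D(6) = 5 x (44 + 9) = 265
D(7) = 6 x (265 + 44) = 1854
D(8) = 7 x (1854 + 265) = 14833
D(9) = 8 x (14833 + 1854) = 133496
D(10) = 9 x (133496 + 14833) = 1334961
D(11) = 10 x (1334961 + 133496) = 14684570
D(12) = 11 x (14684570 + 1334961) = 176214841
D(13) = 12 x (D(12) + D(11)) = 12 x (176214841 + 14684570)

Final answer: D(13) = 2290792932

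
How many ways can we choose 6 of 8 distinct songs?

C(8,6) = 8!/(6! x (8-6)!).

Final answer: C(8,6) = 28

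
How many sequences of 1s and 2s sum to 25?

Let f(n) count the ways. The last step is size 1 or 2, so f(n) = f(n-1) + f(n-2) with f(1)=1, f(2)=2.
Building up term by term: f(1)=1, f(2)=2, f(3)=3, f(4)=5, f(5)=8, f(6)=13, f(7)=21, f(8)=34, f(9)=55, f(10)=89, f(11)=144, f(12)=233, f(13)=377, f(14)=610, f(15)=987, f(16)=1597, f(17)=2584, f(18)=4181, f(19)=6765, f(20)=10946, f(21)=17711, f(22)=28657, f(23)=46368, f(24)=75025, f(25)=121393.

Final answer: 121393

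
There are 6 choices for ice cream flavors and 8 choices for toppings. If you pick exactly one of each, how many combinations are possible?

By the multiplication principle: 6 x 8.

Final answer: 48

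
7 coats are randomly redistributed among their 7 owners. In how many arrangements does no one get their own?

D(n) = (n-1)(D(n-1) + D(n-2)), D(0)=1, D(1)=0.
D(2) = 1 x (0 + 1) = 1
D(3) = 2 x (1 + 0) = 2
D(4) = 3 x (2 + 1) = 9
D(5) = 4 x (9 + 2) = 44
D(6) = 5 x (44 + 9) = 265
D(7) = 6 x (D(6) + D(5)) = 6 x (265 + 44)

Final answer: D(7) = 1854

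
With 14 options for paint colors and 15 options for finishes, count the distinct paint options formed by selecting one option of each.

By the multiplication principle: 14 x 15.

Final answer: 210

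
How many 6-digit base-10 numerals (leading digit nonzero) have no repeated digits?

The leading digit has 9 choices (anything but zero); the next has 9 (anything but the first), then 8, and so on, one fewer each time.
Total: 9 x 9 x 8 x 7 x 6 x 5.

Final answer: 136080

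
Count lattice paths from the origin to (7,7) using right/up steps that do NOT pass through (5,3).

Total paths to (7,7): C(14,7) = 3432.
Paths through (5,3): C(8,3) x C(6,4) = 840.
Avoiding (5,3): 3432 - 840.

Final answer: 2592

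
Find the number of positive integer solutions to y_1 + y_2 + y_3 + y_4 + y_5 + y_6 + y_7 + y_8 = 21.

Substitute y'_i = y_i - 1 (so y'_i >= 0). Then sum y'_i = 21 - 8 = 13.
Stars and bars: C(13+8-1, 8-1) = C(20,7).

Final answer: C(20,7) = 77520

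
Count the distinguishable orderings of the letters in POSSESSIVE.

Letters (E:2, I:1, O:1, P:1, S:4, V:1). Total letters: 10.
Permutations = 10!/(4! x 2!).

Final answer: 75600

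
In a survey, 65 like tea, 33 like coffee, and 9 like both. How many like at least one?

|A union B| = |A| + |B| - |A intersect B| = 65 + 33 - 9.

Final answer: 89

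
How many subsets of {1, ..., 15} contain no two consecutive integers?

Let a(n) count such subsets of {1, ..., n}. Either n is excluded (a(n-1) ways) or n is included, forcing n-1 out (a(n-2) ways), so a(n) = a(n-1) + a(n-2) with a(1)=2, a(2)=3.
Computing successive values: a(1)=2, a(2)=3, a(3)=5, a(4)=8, a(5)=13, a(6)=21, a(7)=34, a(8)=55, a(9)=89, a(10)=144, a(11)=233, a(12)=377, a(13)=610, a(14)=987, a(15)=1597.

Final answer: 1597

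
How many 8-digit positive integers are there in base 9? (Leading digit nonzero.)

In base 9, the leading digit has 8 choices (1..8); each of the remaining 7 digits has 9 choices.
Total: 8 x 9^7.

Final answer: 38263752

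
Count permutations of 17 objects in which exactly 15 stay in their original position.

Choose which 15 elements are fixed: C(17,15) = 136.
Derange the remaining 2 using D(j) = (j-1)(D(j-1) + D(j-2)), D(0)=1, D(1)=0: D(2)=1.
Total: 136 x 1.

Final answer: C(17,15) D(2) = 136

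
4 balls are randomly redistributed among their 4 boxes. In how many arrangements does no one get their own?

Use the recurrence D(n) = (n-1)(D(n-1) + D(n-2)) with D(0)=1, D(1)=0.
D(2) = 1 x (0 + 1) = 1
D(3) = 2 x (1 + 0) = 2
D(4) = 3 x (D(3) + D(2)) = 3 x (2 + 1)

Final answer: D(4) = 9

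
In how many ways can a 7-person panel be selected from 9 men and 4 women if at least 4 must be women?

Sum over valid woman counts:
C(4,4)C(9,3).

Final answer: 84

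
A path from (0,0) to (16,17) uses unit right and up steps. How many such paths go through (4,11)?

Paths (0,0)->(4,11): C(15,11) = 1365.
Paths (4,11)->(16,17): C(18,6) = 18564.
By multiplication principle: 1365 x 18564.

Final answer: 25339860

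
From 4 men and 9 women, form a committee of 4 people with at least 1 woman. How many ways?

Sum over valid woman counts:
C(9,1)C(4,3) = 36
C(9,2)C(4,2) = 216
C(9,3)C(4,1) = 336
C(9,4)C(4,0) = 126
Total: 36 + 216 + 336 + 126.

Final answer: 714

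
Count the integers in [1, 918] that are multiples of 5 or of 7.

Multiples of 5: 183. Multiples of 7: 131. Of both (lcm=35): 26.
By inclusion-exclusion: 183 + 131 - 26.

Final answer: 288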